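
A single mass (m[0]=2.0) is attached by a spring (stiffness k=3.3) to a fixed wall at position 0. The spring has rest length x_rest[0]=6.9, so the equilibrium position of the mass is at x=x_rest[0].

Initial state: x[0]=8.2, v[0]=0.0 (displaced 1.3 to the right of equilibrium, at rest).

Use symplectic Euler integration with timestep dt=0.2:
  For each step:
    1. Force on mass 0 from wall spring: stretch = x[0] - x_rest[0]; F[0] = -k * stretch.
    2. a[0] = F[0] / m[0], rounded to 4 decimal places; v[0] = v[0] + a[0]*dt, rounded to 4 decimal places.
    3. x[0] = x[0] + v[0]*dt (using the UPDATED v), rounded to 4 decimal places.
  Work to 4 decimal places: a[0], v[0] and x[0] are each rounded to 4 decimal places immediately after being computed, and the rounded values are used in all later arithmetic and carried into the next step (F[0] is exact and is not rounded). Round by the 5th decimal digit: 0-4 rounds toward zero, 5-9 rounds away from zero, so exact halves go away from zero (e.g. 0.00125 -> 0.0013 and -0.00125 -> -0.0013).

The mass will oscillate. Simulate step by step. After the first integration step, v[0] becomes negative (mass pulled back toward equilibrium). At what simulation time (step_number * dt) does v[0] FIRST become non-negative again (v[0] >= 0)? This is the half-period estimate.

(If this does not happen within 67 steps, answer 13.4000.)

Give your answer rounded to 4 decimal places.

Answer: 2.6000

Derivation:
Step 0: x=[8.2000] v=[0.0000]
Step 1: x=[8.1142] v=[-0.4290]
Step 2: x=[7.9483] v=[-0.8297]
Step 3: x=[7.7132] v=[-1.1756]
Step 4: x=[7.4244] v=[-1.4440]
Step 5: x=[7.1010] v=[-1.6171]
Step 6: x=[6.7643] v=[-1.6834]
Step 7: x=[6.4366] v=[-1.6386]
Step 8: x=[6.1395] v=[-1.4857]
Step 9: x=[5.8926] v=[-1.2347]
Step 10: x=[5.7121] v=[-0.9023]
Step 11: x=[5.6100] v=[-0.5103]
Step 12: x=[5.5931] v=[-0.0846]
Step 13: x=[5.6624] v=[0.3467]
First v>=0 after going negative at step 13, time=2.6000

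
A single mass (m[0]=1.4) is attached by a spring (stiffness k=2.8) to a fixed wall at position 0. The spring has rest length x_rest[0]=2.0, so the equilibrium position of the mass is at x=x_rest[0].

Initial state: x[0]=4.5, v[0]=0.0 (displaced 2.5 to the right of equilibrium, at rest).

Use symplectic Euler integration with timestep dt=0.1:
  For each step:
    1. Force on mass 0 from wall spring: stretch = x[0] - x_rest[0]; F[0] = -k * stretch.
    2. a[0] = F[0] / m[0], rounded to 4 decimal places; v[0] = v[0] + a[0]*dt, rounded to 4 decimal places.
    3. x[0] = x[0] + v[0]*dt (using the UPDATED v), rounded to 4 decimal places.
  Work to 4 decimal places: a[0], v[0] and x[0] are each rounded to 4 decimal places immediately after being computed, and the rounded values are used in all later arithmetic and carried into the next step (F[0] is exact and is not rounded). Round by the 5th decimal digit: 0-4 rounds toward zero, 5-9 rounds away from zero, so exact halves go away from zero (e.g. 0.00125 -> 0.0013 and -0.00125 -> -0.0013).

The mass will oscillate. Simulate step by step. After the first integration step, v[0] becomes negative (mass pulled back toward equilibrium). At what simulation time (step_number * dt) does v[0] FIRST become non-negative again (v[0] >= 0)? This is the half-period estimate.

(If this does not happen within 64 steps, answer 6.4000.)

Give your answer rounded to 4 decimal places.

Step 0: x=[4.5000] v=[0.0000]
Step 1: x=[4.4500] v=[-0.5000]
Step 2: x=[4.3510] v=[-0.9900]
Step 3: x=[4.2050] v=[-1.4602]
Step 4: x=[4.0149] v=[-1.9012]
Step 5: x=[3.7845] v=[-2.3042]
Step 6: x=[3.5184] v=[-2.6611]
Step 7: x=[3.2219] v=[-2.9648]
Step 8: x=[2.9010] v=[-3.2092]
Step 9: x=[2.5621] v=[-3.3894]
Step 10: x=[2.2119] v=[-3.5018]
Step 11: x=[1.8575] v=[-3.5442]
Step 12: x=[1.5059] v=[-3.5157]
Step 13: x=[1.1642] v=[-3.4169]
Step 14: x=[0.8392] v=[-3.2497]
Step 15: x=[0.5375] v=[-3.0175]
Step 16: x=[0.2650] v=[-2.7250]
Step 17: x=[0.0272] v=[-2.3780]
Step 18: x=[-0.1711] v=[-1.9834]
Step 19: x=[-0.3260] v=[-1.5492]
Step 20: x=[-0.4344] v=[-1.0840]
Step 21: x=[-0.4941] v=[-0.5971]
Step 22: x=[-0.5039] v=[-0.0983]
Step 23: x=[-0.4637] v=[0.4025]
First v>=0 after going negative at step 23, time=2.3000

Answer: 2.3000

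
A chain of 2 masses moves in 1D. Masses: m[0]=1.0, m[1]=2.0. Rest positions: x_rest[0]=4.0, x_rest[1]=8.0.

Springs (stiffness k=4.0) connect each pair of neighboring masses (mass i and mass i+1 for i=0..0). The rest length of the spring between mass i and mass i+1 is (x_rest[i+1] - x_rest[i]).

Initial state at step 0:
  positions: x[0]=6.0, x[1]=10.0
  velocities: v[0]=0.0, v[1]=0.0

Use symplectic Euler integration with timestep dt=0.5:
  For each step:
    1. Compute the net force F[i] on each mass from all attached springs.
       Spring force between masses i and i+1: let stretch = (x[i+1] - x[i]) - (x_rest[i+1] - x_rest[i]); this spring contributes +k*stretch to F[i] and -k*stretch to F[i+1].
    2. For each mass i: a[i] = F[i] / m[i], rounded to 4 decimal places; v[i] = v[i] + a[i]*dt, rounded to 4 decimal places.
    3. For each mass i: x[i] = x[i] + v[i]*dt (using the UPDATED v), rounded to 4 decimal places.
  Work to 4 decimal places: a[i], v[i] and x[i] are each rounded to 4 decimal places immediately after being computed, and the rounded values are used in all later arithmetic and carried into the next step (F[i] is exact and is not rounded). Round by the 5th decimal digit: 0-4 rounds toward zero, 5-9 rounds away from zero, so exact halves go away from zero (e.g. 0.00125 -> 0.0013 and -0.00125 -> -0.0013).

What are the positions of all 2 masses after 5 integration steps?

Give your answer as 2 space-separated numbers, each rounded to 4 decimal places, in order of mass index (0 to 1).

Answer: 6.0000 10.0000

Derivation:
Step 0: x=[6.0000 10.0000] v=[0.0000 0.0000]
Step 1: x=[6.0000 10.0000] v=[0.0000 0.0000]
Step 2: x=[6.0000 10.0000] v=[0.0000 0.0000]
Step 3: x=[6.0000 10.0000] v=[0.0000 0.0000]
Step 4: x=[6.0000 10.0000] v=[0.0000 0.0000]
Step 5: x=[6.0000 10.0000] v=[0.0000 0.0000]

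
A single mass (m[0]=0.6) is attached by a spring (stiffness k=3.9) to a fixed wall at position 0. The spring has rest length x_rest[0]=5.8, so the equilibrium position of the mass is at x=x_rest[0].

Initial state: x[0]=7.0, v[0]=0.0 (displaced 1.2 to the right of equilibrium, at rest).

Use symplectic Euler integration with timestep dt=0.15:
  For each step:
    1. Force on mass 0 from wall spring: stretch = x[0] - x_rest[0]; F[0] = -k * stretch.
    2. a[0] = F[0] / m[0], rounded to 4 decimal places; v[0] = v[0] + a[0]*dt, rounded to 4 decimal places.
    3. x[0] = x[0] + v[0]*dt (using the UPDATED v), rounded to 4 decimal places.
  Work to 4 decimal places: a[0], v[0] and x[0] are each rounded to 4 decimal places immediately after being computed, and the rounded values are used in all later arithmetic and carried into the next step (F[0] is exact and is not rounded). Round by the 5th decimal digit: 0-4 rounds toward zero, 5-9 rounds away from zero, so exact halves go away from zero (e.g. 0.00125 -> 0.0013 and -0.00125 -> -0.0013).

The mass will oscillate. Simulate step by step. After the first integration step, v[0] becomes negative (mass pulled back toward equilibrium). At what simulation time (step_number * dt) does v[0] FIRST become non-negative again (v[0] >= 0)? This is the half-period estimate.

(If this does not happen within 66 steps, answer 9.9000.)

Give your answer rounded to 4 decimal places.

Step 0: x=[7.0000] v=[0.0000]
Step 1: x=[6.8245] v=[-1.1700]
Step 2: x=[6.4992] v=[-2.1689]
Step 3: x=[6.0716] v=[-2.8506]
Step 4: x=[5.6043] v=[-3.1154]
Step 5: x=[5.1656] v=[-2.9246]
Step 6: x=[4.8197] v=[-2.3061]
Step 7: x=[4.6172] v=[-1.3503]
Step 8: x=[4.5876] v=[-0.1971]
Step 9: x=[4.7354] v=[0.9850]
First v>=0 after going negative at step 9, time=1.3500

Answer: 1.3500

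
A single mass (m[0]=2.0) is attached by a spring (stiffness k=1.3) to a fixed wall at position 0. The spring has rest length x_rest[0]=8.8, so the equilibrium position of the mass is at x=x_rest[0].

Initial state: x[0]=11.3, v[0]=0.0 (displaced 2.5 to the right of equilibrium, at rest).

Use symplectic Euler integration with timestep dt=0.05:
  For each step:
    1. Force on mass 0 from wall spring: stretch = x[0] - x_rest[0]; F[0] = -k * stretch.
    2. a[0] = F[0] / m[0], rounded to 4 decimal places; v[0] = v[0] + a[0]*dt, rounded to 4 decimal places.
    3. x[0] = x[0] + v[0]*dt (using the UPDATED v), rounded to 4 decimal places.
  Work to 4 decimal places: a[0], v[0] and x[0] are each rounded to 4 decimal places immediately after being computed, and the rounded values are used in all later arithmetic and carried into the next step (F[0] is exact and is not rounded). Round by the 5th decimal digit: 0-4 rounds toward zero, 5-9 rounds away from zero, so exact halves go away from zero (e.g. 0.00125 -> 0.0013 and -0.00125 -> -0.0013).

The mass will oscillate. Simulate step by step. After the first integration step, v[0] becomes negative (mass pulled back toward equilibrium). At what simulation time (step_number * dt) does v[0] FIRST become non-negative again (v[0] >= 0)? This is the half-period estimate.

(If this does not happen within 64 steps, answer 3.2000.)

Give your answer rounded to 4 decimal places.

Step 0: x=[11.3000] v=[0.0000]
Step 1: x=[11.2959] v=[-0.0813]
Step 2: x=[11.2878] v=[-0.1624]
Step 3: x=[11.2756] v=[-0.2433]
Step 4: x=[11.2594] v=[-0.3238]
Step 5: x=[11.2392] v=[-0.4037]
Step 6: x=[11.2151] v=[-0.4830]
Step 7: x=[11.1870] v=[-0.5615]
Step 8: x=[11.1550] v=[-0.6391]
Step 9: x=[11.1192] v=[-0.7156]
Step 10: x=[11.0797] v=[-0.7910]
Step 11: x=[11.0364] v=[-0.8651]
Step 12: x=[10.9895] v=[-0.9378]
Step 13: x=[10.9391] v=[-1.0090]
Step 14: x=[10.8852] v=[-1.0785]
Step 15: x=[10.8279] v=[-1.1463]
Step 16: x=[10.7673] v=[-1.2122]
Step 17: x=[10.7035] v=[-1.2761]
Step 18: x=[10.6366] v=[-1.3380]
Step 19: x=[10.5667] v=[-1.3977]
Step 20: x=[10.4939] v=[-1.4551]
Step 21: x=[10.4184] v=[-1.5102]
Step 22: x=[10.3403] v=[-1.5628]
Step 23: x=[10.2597] v=[-1.6129]
Step 24: x=[10.1767] v=[-1.6603]
Step 25: x=[10.0915] v=[-1.7050]
Step 26: x=[10.0042] v=[-1.7470]
Step 27: x=[9.9149] v=[-1.7861]
Step 28: x=[9.8238] v=[-1.8223]
Step 29: x=[9.7310] v=[-1.8556]
Step 30: x=[9.6367] v=[-1.8859]
Step 31: x=[9.5410] v=[-1.9131]
Step 32: x=[9.4441] v=[-1.9372]
Step 33: x=[9.3462] v=[-1.9581]
Step 34: x=[9.2474] v=[-1.9759]
Step 35: x=[9.1479] v=[-1.9904]
Step 36: x=[9.0478] v=[-2.0017]
Step 37: x=[8.9473] v=[-2.0098]
Step 38: x=[8.8466] v=[-2.0146]
Step 39: x=[8.7458] v=[-2.0161]
Step 40: x=[8.6451] v=[-2.0143]
Step 41: x=[8.5446] v=[-2.0093]
Step 42: x=[8.4446] v=[-2.0010]
Step 43: x=[8.3451] v=[-1.9895]
Step 44: x=[8.2464] v=[-1.9747]
Step 45: x=[8.1486] v=[-1.9567]
Step 46: x=[8.0518] v=[-1.9355]
Step 47: x=[7.9562] v=[-1.9112]
Step 48: x=[7.8620] v=[-1.8838]
Step 49: x=[7.7693] v=[-1.8533]
Step 50: x=[7.6783] v=[-1.8198]
Step 51: x=[7.5891] v=[-1.7833]
Step 52: x=[7.5019] v=[-1.7439]
Step 53: x=[7.4168] v=[-1.7017]
Step 54: x=[7.3340] v=[-1.6567]
Step 55: x=[7.2535] v=[-1.6091]
Step 56: x=[7.1756] v=[-1.5588]
Step 57: x=[7.1003] v=[-1.5060]
Step 58: x=[7.0278] v=[-1.4508]
Step 59: x=[6.9581] v=[-1.3932]
Step 60: x=[6.8914] v=[-1.3333]
Step 61: x=[6.8278] v=[-1.2713]
Step 62: x=[6.7674] v=[-1.2072]
Step 63: x=[6.7103] v=[-1.1411]
Step 64: x=[6.6566] v=[-1.0732]
v[0] did not become non-negative within 64 steps; using fallback time=3.2000

Answer: 3.2000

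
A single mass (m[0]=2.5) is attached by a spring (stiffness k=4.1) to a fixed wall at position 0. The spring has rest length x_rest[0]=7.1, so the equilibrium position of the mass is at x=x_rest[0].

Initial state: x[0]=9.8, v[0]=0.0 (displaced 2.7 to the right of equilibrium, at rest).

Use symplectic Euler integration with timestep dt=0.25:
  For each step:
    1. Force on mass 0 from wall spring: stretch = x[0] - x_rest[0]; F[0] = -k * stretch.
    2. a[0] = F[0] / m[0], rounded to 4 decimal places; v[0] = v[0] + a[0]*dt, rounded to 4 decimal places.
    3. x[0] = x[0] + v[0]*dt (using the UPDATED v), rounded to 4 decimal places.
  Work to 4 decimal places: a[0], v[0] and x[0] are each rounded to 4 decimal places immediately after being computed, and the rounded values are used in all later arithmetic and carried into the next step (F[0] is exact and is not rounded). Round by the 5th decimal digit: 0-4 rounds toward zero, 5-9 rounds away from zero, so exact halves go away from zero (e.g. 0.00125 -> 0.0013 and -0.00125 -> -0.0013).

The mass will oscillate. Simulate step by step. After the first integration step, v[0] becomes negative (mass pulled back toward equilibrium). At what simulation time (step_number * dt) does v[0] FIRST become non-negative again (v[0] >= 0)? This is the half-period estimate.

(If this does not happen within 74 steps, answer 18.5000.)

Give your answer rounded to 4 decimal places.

Step 0: x=[9.8000] v=[0.0000]
Step 1: x=[9.5233] v=[-1.1070]
Step 2: x=[8.9982] v=[-2.1006]
Step 3: x=[8.2785] v=[-2.8789]
Step 4: x=[7.4380] v=[-3.3621]
Step 5: x=[6.5628] v=[-3.5007]
Step 6: x=[5.7427] v=[-3.2805]
Step 7: x=[5.0617] v=[-2.7240]
Step 8: x=[4.5896] v=[-1.8883]
Step 9: x=[4.3749] v=[-0.8590]
Step 10: x=[4.4395] v=[0.2583]
First v>=0 after going negative at step 10, time=2.5000

Answer: 2.5000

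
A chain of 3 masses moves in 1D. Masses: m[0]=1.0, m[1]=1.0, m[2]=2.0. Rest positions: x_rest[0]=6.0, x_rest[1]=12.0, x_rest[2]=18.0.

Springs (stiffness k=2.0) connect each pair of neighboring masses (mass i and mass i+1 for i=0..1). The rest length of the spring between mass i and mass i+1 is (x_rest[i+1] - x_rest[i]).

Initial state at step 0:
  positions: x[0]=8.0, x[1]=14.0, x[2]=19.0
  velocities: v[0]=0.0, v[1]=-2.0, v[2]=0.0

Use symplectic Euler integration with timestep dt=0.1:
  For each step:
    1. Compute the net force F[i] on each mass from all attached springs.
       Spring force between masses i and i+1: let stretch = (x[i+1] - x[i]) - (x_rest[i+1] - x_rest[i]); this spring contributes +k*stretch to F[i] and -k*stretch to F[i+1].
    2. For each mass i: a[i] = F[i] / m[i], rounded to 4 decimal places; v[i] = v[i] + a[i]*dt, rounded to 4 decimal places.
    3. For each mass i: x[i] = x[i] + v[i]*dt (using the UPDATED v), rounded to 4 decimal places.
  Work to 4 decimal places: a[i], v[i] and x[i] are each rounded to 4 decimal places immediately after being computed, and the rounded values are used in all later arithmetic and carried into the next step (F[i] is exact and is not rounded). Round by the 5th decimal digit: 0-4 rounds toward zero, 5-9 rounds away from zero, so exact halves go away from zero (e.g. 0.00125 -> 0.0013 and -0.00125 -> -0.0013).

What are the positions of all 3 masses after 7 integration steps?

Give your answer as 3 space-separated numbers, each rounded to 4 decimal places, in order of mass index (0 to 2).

Step 0: x=[8.0000 14.0000 19.0000] v=[0.0000 -2.0000 0.0000]
Step 1: x=[8.0000 13.7800 19.0100] v=[0.0000 -2.2000 0.1000]
Step 2: x=[7.9956 13.5490 19.0277] v=[-0.0440 -2.3100 0.1770]
Step 3: x=[7.9823 13.3165 19.0506] v=[-0.1333 -2.3249 0.2291]
Step 4: x=[7.9557 13.0920 19.0762] v=[-0.2665 -2.2449 0.2557]
Step 5: x=[7.9118 12.8845 19.1019] v=[-0.4392 -2.0753 0.2573]
Step 6: x=[7.8473 12.7019 19.1255] v=[-0.6447 -1.8264 0.2356]
Step 7: x=[7.7599 12.5506 19.1448] v=[-0.8738 -1.5126 0.1932]

Answer: 7.7599 12.5506 19.1448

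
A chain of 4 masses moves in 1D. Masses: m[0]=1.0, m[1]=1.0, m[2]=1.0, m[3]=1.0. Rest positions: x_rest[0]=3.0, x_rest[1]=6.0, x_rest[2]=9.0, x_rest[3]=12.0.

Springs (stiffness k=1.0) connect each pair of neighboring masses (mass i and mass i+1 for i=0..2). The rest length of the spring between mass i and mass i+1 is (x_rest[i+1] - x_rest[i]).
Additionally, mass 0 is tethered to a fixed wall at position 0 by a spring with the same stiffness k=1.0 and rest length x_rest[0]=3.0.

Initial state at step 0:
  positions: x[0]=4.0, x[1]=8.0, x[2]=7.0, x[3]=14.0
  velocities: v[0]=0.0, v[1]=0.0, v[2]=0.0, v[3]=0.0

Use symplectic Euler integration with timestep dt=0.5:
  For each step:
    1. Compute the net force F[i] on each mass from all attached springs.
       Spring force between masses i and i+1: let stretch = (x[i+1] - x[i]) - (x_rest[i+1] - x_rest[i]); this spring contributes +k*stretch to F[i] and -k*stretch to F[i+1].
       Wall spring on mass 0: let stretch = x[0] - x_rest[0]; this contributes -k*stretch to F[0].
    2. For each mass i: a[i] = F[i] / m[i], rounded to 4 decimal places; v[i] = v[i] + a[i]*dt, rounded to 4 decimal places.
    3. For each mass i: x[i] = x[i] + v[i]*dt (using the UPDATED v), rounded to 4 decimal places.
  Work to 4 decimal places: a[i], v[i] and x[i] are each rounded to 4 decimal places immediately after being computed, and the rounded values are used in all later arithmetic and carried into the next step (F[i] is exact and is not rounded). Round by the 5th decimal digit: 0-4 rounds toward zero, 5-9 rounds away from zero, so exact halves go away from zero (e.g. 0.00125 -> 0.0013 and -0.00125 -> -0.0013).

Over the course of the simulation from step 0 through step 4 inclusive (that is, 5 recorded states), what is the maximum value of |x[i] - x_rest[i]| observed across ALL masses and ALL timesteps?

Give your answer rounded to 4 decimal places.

Step 0: x=[4.0000 8.0000 7.0000 14.0000] v=[0.0000 0.0000 0.0000 0.0000]
Step 1: x=[4.0000 6.7500 9.0000 13.0000] v=[0.0000 -2.5000 4.0000 -2.0000]
Step 2: x=[3.6875 5.3750 11.4375 11.7500] v=[-0.6250 -2.7500 4.8750 -2.5000]
Step 3: x=[2.8750 5.0938 12.4375 11.1719] v=[-1.6250 -0.5625 2.0000 -1.1563]
Step 4: x=[1.8985 6.0938 11.2852 11.6602] v=[-1.9531 2.0000 -2.3047 0.9765]
Max displacement = 3.4375

Answer: 3.4375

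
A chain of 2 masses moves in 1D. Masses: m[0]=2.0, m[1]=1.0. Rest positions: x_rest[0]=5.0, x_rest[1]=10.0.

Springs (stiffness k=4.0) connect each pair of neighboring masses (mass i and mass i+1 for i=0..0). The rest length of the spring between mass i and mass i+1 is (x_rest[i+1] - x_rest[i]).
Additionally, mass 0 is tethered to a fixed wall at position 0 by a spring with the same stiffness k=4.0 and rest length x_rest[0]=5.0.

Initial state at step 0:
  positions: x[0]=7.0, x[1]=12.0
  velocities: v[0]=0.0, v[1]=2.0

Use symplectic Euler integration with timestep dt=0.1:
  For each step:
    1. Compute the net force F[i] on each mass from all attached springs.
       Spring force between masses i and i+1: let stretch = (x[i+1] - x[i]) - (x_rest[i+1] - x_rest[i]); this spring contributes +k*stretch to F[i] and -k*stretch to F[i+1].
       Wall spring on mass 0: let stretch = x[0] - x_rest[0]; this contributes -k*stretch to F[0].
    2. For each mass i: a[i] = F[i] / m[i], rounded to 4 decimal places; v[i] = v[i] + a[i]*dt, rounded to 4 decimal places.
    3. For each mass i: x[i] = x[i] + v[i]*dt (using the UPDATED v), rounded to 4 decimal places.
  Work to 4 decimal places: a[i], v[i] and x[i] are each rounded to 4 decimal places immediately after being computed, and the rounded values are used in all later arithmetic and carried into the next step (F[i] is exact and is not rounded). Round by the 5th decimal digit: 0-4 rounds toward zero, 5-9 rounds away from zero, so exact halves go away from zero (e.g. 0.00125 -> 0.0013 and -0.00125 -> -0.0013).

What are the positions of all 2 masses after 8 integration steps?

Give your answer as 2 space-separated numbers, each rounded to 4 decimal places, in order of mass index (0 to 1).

Step 0: x=[7.0000 12.0000] v=[0.0000 2.0000]
Step 1: x=[6.9600 12.2000] v=[-0.4000 2.0000]
Step 2: x=[6.8856 12.3904] v=[-0.7440 1.9040]
Step 3: x=[6.7836 12.5606] v=[-1.0202 1.7021]
Step 4: x=[6.6615 12.6997] v=[-1.2215 1.3913]
Step 5: x=[6.5269 12.7973] v=[-1.3462 0.9760]
Step 6: x=[6.3872 12.8441] v=[-1.3975 0.4678]
Step 7: x=[6.2488 12.8326] v=[-1.3836 -0.1150]
Step 8: x=[6.1171 12.7578] v=[-1.3166 -0.7485]

Answer: 6.1171 12.7578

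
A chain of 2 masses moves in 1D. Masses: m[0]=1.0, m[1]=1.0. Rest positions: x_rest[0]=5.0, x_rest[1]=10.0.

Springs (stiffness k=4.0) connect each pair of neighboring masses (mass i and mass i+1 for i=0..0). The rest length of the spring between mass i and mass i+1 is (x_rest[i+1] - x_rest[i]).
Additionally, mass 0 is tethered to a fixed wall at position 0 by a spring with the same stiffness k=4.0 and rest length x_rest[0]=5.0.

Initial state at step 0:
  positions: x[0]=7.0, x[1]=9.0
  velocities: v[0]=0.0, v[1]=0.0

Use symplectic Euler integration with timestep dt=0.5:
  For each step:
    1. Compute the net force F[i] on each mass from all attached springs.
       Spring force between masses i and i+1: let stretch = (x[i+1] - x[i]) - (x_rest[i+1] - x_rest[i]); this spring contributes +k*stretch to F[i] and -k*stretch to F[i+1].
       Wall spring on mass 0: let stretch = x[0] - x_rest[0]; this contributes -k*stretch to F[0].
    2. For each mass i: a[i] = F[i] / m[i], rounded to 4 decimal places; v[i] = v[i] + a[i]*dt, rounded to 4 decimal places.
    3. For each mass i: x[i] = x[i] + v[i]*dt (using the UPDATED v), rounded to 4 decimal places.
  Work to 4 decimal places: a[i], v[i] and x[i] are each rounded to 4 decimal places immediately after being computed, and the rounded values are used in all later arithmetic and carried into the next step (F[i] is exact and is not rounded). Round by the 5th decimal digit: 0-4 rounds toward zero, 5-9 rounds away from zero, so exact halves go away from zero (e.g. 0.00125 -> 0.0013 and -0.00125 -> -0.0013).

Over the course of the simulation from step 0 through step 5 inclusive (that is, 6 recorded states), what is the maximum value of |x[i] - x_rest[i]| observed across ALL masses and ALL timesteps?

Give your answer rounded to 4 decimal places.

Step 0: x=[7.0000 9.0000] v=[0.0000 0.0000]
Step 1: x=[2.0000 12.0000] v=[-10.0000 6.0000]
Step 2: x=[5.0000 10.0000] v=[6.0000 -4.0000]
Step 3: x=[8.0000 8.0000] v=[6.0000 -4.0000]
Step 4: x=[3.0000 11.0000] v=[-10.0000 6.0000]
Step 5: x=[3.0000 11.0000] v=[0.0000 0.0000]
Max displacement = 3.0000

Answer: 3.0000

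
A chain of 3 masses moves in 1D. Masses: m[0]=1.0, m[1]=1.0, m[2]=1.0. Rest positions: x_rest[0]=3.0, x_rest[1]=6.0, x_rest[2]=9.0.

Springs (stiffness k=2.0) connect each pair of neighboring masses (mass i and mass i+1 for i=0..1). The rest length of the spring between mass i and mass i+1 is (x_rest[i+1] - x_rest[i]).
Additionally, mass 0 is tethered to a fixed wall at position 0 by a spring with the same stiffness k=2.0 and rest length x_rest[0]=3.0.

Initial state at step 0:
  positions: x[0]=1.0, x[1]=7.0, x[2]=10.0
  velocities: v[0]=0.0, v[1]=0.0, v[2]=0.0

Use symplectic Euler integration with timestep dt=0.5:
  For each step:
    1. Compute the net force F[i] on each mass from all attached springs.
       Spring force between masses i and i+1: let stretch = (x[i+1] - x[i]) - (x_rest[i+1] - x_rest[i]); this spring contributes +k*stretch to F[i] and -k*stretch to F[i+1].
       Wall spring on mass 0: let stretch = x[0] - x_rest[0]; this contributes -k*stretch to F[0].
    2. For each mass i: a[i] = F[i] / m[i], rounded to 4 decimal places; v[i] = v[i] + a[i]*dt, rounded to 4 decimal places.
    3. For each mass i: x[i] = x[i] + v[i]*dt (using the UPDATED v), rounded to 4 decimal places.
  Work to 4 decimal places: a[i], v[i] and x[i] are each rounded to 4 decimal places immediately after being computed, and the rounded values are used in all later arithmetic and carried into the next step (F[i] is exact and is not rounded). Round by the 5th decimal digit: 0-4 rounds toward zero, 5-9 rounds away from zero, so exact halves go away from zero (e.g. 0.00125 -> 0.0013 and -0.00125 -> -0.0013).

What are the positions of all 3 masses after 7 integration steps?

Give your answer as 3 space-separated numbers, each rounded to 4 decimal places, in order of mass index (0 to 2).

Answer: 2.3594 4.2736 10.0079

Derivation:
Step 0: x=[1.0000 7.0000 10.0000] v=[0.0000 0.0000 0.0000]
Step 1: x=[3.5000 5.5000 10.0000] v=[5.0000 -3.0000 0.0000]
Step 2: x=[5.2500 5.2500 9.2500] v=[3.5000 -0.5000 -1.5000]
Step 3: x=[4.3750 7.0000 8.0000] v=[-1.7500 3.5000 -2.5000]
Step 4: x=[2.6250 7.9375 7.7500] v=[-3.5000 1.8750 -0.5000]
Step 5: x=[2.2188 6.1250 9.0938] v=[-0.8125 -3.6250 2.6875]
Step 6: x=[2.6563 3.8438 10.4532] v=[0.8749 -4.5624 2.7187]
Step 7: x=[2.3594 4.2736 10.0079] v=[-0.5939 0.8595 -0.8907]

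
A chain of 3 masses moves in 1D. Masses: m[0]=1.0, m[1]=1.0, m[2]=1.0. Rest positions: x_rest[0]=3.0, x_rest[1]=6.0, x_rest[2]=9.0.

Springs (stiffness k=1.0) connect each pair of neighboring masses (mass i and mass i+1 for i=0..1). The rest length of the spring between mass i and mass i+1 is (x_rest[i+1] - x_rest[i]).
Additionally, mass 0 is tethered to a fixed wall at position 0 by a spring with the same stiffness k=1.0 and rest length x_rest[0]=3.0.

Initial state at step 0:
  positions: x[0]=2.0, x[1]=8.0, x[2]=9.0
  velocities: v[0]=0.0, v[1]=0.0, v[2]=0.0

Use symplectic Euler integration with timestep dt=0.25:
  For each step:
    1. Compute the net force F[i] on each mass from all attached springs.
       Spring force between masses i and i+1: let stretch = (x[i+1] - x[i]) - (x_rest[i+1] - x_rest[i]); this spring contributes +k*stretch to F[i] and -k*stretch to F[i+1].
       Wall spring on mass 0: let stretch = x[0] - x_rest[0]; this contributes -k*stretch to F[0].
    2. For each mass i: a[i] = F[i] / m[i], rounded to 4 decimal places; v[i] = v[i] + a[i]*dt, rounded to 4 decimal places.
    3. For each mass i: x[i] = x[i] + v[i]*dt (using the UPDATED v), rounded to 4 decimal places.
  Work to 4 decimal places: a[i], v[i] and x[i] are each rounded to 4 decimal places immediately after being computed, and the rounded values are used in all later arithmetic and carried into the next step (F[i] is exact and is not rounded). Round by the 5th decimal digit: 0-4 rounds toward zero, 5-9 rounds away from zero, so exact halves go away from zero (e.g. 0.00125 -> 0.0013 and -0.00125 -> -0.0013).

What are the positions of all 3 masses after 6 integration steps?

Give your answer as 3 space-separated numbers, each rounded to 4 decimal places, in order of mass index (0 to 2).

Step 0: x=[2.0000 8.0000 9.0000] v=[0.0000 0.0000 0.0000]
Step 1: x=[2.2500 7.6875 9.1250] v=[1.0000 -1.2500 0.5000]
Step 2: x=[2.6992 7.1250 9.3477] v=[1.7969 -2.2500 0.8906]
Step 3: x=[3.2564 6.4248 9.6189] v=[2.2286 -2.8008 1.0849]
Step 4: x=[3.8081 5.7262 9.8780] v=[2.2066 -2.7944 1.0364]
Step 5: x=[4.2416 5.1672 10.0651] v=[1.7341 -2.2360 0.7485]
Step 6: x=[4.4679 4.8565 10.1336] v=[0.9051 -1.2429 0.2740]

Answer: 4.4679 4.8565 10.1336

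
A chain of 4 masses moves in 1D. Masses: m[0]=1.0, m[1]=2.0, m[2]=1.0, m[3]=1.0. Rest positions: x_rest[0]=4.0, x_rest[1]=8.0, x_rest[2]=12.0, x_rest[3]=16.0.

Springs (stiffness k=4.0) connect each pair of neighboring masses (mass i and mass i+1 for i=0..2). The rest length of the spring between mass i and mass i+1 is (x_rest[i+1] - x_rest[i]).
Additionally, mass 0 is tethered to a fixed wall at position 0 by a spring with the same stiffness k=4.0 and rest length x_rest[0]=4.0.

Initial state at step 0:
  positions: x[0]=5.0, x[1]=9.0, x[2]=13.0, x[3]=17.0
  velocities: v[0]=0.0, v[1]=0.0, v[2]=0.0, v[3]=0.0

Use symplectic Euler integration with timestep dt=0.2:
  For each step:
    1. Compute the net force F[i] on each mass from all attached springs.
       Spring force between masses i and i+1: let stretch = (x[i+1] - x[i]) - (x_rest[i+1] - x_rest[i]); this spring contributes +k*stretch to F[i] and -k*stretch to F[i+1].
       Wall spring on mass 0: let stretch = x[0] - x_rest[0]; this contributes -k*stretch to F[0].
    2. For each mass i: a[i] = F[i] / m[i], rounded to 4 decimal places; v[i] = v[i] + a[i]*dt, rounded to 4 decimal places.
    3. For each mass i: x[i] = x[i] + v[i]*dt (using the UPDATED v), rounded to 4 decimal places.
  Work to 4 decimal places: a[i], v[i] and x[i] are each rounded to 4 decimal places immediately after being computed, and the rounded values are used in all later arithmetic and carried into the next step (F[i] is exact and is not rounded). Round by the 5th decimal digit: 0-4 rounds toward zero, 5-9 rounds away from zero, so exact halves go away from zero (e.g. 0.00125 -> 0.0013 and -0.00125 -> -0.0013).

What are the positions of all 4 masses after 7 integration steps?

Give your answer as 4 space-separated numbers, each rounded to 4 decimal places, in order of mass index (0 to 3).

Answer: 4.0756 8.3118 12.7814 16.9641

Derivation:
Step 0: x=[5.0000 9.0000 13.0000 17.0000] v=[0.0000 0.0000 0.0000 0.0000]
Step 1: x=[4.8400 9.0000 13.0000 17.0000] v=[-0.8000 0.0000 0.0000 0.0000]
Step 2: x=[4.5712 8.9872 13.0000 17.0000] v=[-1.3440 -0.0640 0.0000 0.0000]
Step 3: x=[4.2776 8.9421 12.9980 17.0000] v=[-1.4682 -0.2253 -0.0102 0.0000]
Step 4: x=[4.0459 8.8484 12.9873 16.9997] v=[-1.1587 -0.4687 -0.0533 -0.0016]
Step 5: x=[3.9352 8.7016 12.9564 16.9974] v=[-0.5534 -0.7341 -0.1545 -0.0115]
Step 6: x=[3.9575 8.5139 12.8913 16.9885] v=[0.1116 -0.9387 -0.3255 -0.0443]
Step 7: x=[4.0756 8.3118 12.7814 16.9641] v=[0.5907 -1.0103 -0.5497 -0.1221]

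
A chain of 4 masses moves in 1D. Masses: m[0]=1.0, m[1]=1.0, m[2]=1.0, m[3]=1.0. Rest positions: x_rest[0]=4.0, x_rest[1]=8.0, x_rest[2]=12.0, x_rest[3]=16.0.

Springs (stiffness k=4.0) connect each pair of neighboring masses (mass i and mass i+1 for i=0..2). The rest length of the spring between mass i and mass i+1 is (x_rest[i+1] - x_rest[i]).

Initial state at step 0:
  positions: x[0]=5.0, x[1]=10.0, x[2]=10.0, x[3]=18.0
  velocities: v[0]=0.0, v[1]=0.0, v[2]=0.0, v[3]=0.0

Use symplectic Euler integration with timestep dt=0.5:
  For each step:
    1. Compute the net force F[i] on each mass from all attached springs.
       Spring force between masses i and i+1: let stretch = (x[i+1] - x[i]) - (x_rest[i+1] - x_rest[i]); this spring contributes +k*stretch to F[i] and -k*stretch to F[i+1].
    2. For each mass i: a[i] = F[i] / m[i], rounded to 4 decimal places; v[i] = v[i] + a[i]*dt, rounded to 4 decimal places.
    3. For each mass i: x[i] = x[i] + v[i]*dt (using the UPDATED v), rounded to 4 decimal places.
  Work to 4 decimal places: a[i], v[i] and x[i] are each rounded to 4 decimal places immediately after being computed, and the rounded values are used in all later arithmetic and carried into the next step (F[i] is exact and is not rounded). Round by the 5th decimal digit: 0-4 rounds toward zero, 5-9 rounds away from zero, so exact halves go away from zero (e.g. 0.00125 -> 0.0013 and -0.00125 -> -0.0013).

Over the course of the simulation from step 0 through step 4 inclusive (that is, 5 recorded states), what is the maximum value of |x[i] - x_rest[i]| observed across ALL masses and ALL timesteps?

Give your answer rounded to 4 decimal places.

Step 0: x=[5.0000 10.0000 10.0000 18.0000] v=[0.0000 0.0000 0.0000 0.0000]
Step 1: x=[6.0000 5.0000 18.0000 14.0000] v=[2.0000 -10.0000 16.0000 -8.0000]
Step 2: x=[2.0000 14.0000 9.0000 18.0000] v=[-8.0000 18.0000 -18.0000 8.0000]
Step 3: x=[6.0000 6.0000 14.0000 17.0000] v=[8.0000 -16.0000 10.0000 -2.0000]
Step 4: x=[6.0000 6.0000 14.0000 17.0000] v=[0.0000 0.0000 0.0000 0.0000]
Max displacement = 6.0000

Answer: 6.0000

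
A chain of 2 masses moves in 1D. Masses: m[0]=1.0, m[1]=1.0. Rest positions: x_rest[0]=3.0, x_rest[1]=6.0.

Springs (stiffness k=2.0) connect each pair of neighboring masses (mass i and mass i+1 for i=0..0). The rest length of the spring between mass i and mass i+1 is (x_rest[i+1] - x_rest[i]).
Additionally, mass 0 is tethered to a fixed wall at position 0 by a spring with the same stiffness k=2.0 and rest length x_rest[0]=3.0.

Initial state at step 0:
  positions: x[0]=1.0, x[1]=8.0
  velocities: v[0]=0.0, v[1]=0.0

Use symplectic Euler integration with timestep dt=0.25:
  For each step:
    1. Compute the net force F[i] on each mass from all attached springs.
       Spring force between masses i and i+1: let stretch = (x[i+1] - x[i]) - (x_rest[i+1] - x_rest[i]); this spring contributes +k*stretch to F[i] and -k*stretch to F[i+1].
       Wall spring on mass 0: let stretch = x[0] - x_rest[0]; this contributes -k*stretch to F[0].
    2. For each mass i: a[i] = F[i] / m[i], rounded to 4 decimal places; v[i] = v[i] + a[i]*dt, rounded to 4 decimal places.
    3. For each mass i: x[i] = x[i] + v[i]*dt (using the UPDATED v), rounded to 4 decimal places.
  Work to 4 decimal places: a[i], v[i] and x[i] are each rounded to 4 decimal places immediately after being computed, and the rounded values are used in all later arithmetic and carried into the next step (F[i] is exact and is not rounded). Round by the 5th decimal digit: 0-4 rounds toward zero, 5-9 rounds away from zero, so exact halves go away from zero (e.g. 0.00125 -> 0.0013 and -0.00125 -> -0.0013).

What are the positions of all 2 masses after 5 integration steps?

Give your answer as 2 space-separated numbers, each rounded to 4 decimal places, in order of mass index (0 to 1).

Answer: 5.5641 4.6909

Derivation:
Step 0: x=[1.0000 8.0000] v=[0.0000 0.0000]
Step 1: x=[1.7500 7.5000] v=[3.0000 -2.0000]
Step 2: x=[3.0000 6.6563] v=[5.0000 -3.3750]
Step 3: x=[4.3321 5.7305] v=[5.3282 -3.7032]
Step 4: x=[5.2975 5.0049] v=[3.8614 -2.9024]
Step 5: x=[5.5641 4.6909] v=[1.0664 -1.2561]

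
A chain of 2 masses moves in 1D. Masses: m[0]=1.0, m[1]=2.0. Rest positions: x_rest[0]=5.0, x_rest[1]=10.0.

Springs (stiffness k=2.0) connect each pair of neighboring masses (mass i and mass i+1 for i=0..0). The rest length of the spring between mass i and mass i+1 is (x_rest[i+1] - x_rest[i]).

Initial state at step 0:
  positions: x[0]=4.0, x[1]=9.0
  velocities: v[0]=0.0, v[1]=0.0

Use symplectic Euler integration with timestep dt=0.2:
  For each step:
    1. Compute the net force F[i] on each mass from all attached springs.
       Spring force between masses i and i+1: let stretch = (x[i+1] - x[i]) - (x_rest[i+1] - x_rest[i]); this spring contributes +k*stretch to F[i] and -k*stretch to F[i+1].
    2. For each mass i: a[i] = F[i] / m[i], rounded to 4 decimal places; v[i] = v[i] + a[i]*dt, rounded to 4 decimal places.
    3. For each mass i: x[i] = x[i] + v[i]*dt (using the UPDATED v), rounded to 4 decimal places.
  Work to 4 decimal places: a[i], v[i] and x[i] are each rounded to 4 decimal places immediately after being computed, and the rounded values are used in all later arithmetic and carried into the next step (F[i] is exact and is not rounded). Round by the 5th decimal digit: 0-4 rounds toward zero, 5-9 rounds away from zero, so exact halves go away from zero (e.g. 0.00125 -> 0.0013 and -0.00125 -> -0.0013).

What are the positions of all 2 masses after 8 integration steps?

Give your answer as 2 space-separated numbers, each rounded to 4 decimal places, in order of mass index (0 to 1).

Answer: 4.0000 9.0000

Derivation:
Step 0: x=[4.0000 9.0000] v=[0.0000 0.0000]
Step 1: x=[4.0000 9.0000] v=[0.0000 0.0000]
Step 2: x=[4.0000 9.0000] v=[0.0000 0.0000]
Step 3: x=[4.0000 9.0000] v=[0.0000 0.0000]
Step 4: x=[4.0000 9.0000] v=[0.0000 0.0000]
Step 5: x=[4.0000 9.0000] v=[0.0000 0.0000]
Step 6: x=[4.0000 9.0000] v=[0.0000 0.0000]
Step 7: x=[4.0000 9.0000] v=[0.0000 0.0000]
Step 8: x=[4.0000 9.0000] v=[0.0000 0.0000]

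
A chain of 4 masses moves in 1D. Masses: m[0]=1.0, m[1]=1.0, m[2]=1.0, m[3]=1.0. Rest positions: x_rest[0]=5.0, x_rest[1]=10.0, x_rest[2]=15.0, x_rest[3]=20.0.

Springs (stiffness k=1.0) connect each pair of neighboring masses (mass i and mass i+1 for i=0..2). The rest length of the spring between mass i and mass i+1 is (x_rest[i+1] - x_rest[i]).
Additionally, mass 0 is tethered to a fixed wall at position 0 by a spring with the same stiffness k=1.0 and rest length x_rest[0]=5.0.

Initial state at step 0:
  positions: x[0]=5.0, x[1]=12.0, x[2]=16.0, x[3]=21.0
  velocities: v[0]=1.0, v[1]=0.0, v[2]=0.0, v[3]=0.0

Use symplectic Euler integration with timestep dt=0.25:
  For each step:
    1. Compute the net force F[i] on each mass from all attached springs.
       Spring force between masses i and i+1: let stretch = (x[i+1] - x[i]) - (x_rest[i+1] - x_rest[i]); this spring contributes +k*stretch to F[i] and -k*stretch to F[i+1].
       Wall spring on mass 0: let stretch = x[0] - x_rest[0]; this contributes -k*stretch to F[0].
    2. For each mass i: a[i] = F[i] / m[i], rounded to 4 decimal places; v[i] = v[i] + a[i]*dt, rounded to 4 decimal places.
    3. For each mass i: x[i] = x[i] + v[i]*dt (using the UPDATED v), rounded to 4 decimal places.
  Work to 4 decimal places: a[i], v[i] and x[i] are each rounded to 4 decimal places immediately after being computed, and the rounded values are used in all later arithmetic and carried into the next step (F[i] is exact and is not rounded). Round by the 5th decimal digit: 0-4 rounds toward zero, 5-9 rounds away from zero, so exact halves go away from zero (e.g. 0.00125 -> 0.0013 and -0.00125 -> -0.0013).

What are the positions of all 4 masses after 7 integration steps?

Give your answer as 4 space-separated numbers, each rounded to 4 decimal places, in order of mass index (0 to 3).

Answer: 6.5791 10.3552 16.2246 21.2500

Derivation:
Step 0: x=[5.0000 12.0000 16.0000 21.0000] v=[1.0000 0.0000 0.0000 0.0000]
Step 1: x=[5.3750 11.8125 16.0625 21.0000] v=[1.5000 -0.7500 0.2500 0.0000]
Step 2: x=[5.8164 11.4883 16.1680 21.0039] v=[1.7656 -1.2969 0.4219 0.0156]
Step 3: x=[6.2488 11.1021 16.2833 21.0181] v=[1.7295 -1.5450 0.4610 0.0566]
Step 4: x=[6.5940 10.7364 16.3707 21.0488] v=[1.3806 -1.4630 0.3494 0.1229]
Step 5: x=[6.7859 10.4639 16.3983 21.0997] v=[0.7677 -1.0900 0.1104 0.2034]
Step 6: x=[6.7836 10.3324 16.3488 21.1692] v=[-0.0093 -0.5259 -0.1979 0.2781]
Step 7: x=[6.5791 10.3552 16.2246 21.2500] v=[-0.8180 0.0910 -0.4969 0.3230]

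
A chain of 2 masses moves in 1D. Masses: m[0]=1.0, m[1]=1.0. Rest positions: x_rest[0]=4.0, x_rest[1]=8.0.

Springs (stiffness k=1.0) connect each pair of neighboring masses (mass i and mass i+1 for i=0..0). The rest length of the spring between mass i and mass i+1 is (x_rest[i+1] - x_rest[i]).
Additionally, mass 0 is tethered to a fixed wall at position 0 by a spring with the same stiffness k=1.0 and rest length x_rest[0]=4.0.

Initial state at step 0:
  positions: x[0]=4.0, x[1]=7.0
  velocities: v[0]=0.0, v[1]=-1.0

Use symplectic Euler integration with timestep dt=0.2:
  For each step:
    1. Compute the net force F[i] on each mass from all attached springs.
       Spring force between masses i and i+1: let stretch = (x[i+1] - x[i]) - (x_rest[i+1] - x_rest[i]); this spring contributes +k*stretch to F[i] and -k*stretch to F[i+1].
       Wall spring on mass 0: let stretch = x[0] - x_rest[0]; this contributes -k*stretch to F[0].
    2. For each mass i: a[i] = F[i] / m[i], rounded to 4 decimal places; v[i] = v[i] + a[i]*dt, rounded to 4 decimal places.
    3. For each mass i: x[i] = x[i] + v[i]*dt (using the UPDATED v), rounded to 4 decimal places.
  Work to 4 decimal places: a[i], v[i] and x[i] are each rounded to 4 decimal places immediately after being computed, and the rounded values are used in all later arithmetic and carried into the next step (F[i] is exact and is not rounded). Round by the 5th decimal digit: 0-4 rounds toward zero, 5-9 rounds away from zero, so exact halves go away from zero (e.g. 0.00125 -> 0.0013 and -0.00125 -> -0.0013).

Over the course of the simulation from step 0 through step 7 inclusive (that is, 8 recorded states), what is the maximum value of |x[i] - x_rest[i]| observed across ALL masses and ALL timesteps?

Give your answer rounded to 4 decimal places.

Answer: 1.3696

Derivation:
Step 0: x=[4.0000 7.0000] v=[0.0000 -1.0000]
Step 1: x=[3.9600 6.8400] v=[-0.2000 -0.8000]
Step 2: x=[3.8768 6.7248] v=[-0.4160 -0.5760]
Step 3: x=[3.7524 6.6557] v=[-0.6218 -0.3456]
Step 4: x=[3.5941 6.6304] v=[-0.7916 -0.1263]
Step 5: x=[3.4135 6.6437] v=[-0.9032 0.0664]
Step 6: x=[3.2255 6.6878] v=[-0.9399 0.2204]
Step 7: x=[3.0470 6.7534] v=[-0.8925 0.3279]
Max displacement = 1.3696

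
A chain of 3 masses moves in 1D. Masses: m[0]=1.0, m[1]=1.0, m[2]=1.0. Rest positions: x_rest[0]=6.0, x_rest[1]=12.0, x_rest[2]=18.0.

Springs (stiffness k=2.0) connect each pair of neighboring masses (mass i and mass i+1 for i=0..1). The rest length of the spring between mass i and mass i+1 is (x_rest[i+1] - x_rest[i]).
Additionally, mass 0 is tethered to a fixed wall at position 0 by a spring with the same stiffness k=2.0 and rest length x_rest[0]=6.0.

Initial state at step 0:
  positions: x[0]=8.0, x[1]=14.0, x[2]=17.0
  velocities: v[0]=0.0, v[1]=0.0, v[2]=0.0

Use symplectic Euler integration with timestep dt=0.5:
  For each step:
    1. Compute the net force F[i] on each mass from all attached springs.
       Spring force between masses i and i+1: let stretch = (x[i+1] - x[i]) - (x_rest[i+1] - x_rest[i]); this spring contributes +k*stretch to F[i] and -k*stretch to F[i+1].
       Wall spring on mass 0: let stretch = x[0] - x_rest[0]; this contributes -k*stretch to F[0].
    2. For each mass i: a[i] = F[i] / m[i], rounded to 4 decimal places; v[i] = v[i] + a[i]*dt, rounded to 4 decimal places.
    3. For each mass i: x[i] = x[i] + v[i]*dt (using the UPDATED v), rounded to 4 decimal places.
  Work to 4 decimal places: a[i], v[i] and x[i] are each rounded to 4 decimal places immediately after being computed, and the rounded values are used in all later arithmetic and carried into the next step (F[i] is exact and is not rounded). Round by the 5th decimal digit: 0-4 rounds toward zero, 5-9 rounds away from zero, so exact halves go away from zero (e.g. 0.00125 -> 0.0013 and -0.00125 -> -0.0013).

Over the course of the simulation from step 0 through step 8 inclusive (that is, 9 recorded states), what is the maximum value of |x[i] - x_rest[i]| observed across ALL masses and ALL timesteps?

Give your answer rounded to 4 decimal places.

Step 0: x=[8.0000 14.0000 17.0000] v=[0.0000 0.0000 0.0000]
Step 1: x=[7.0000 12.5000 18.5000] v=[-2.0000 -3.0000 3.0000]
Step 2: x=[5.2500 11.2500 20.0000] v=[-3.5000 -2.5000 3.0000]
Step 3: x=[3.8750 11.3750 20.1250] v=[-2.7500 0.2500 0.2500]
Step 4: x=[4.3125 12.1250 18.8750] v=[0.8750 1.5000 -2.5000]
Step 5: x=[6.5000 12.3438 17.2500] v=[4.3750 0.4375 -3.2500]
Step 6: x=[8.3594 12.0938 16.1719] v=[3.7188 -0.5001 -2.1562]
Step 7: x=[7.9063 12.0156 16.0548] v=[-0.9062 -0.1564 -0.2343]
Step 8: x=[5.5547 11.9024 16.9181] v=[-4.7032 -0.2265 1.7265]
Max displacement = 2.3594

Answer: 2.3594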